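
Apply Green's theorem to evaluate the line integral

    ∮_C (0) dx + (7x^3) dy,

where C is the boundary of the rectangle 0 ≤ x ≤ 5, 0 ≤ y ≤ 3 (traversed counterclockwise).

Green's theorem converts the closed line integral into a double integral over the enclosed region D:

    ∮_C P dx + Q dy = ∬_D (∂Q/∂x - ∂P/∂y) dA.

Here P = 0, Q = 7x^3, so

    ∂Q/∂x = 21x^2,    ∂P/∂y = 0,
    ∂Q/∂x - ∂P/∂y = 21x^2.

D is the region 0 ≤ x ≤ 5, 0 ≤ y ≤ 3. Evaluating the double integral:

    ∬_D (21x^2) dA = ∫_0^{5} ∫_0^{3} (21x^2) dy dx.

Inner (y from 0 to 3): 63x^2.
Outer (x from 0 to 5): 2625.

Therefore ∮_C P dx + Q dy = 2625.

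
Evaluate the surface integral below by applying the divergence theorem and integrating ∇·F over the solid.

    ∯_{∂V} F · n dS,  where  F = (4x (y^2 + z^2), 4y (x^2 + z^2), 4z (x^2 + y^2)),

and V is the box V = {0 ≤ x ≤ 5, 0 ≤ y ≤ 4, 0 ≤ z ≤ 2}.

By the divergence theorem,

    ∯_{∂V} F · n dS = ∭_V (∇ · F) dV.

Compute the divergence:
    ∇ · F = ∂F_x/∂x + ∂F_y/∂y + ∂F_z/∂z = 4y^2 + 4z^2 + 4x^2 + 4z^2 + 4x^2 + 4y^2 = 8x^2 + 8y^2 + 8z^2.

V is a rectangular box, so dV = dx dy dz with 0 ≤ x ≤ 5, 0 ≤ y ≤ 4, 0 ≤ z ≤ 2.

Integrate (8x^2 + 8y^2 + 8z^2) over V as an iterated integral:

    ∭_V (∇·F) dV = ∫_0^{5} ∫_0^{4} ∫_0^{2} (8x^2 + 8y^2 + 8z^2) dz dy dx.

Inner (z from 0 to 2): 16x^2 + 16y^2 + 64/3.
Middle (y from 0 to 4): 64x^2 + 1280/3.
Outer (x from 0 to 5): 4800.

Therefore ∯_{∂V} F · n dS = 4800.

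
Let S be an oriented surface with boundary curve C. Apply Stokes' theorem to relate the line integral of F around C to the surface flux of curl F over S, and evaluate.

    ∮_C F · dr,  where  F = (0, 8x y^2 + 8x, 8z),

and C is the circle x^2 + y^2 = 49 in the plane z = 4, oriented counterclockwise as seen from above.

Let S be the flat disk x^2 + y^2 ≤ 49 in the plane z = 4, with upward unit normal n̂ = ẑ. By Stokes' theorem,

    ∮_C F · dr = ∬_S (∇ × F) · n̂ dS = ∬_D (curl F)_z dA,

where D is the disk x^2 + y^2 ≤ 49.

Compute the curl of F = (0, 8x y^2 + 8x, 8z):
    (∇ × F)_x = ∂F_z/∂y - ∂F_y/∂z = 0,
    (∇ × F)_y = ∂F_x/∂z - ∂F_z/∂x = 0,
    (∇ × F)_z = ∂F_y/∂x - ∂F_x/∂y = 8y^2 + 8.

On z = 4, (curl F)_z = 8y^2 + 8.

Convert to polar (x = r cos θ, y = r sin θ, dA = r dr dθ); the integrand becomes 8r^2sin(θ)^2 + 8, so

    ∬_D (curl F)_z dA = ∫_0^{2π} ∫_0^{7} (8r^2sin(θ)^2 + 8) · r dr dθ.

Inner (r from 0 to 7): 4802sin(θ)^2 + 196.
Outer (θ from 0 to 2π): 5194π.

Therefore ∮_C F · dr = 5194π.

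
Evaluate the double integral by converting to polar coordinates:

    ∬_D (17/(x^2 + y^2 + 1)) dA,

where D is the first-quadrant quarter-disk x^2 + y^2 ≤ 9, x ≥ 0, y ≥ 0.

The region D is 0 ≤ r ≤ 3, 0 ≤ θ ≤ π/2 in polar coordinates, where x = r cos(θ), y = r sin(θ), and dA = r dr dθ.

Under the substitution, the integrand becomes 17/(r^2 + 1), so

    ∬_D (17/(x^2 + y^2 + 1)) dA = ∫_{0}^{π/2} ∫_{0}^{3} (17/(r^2 + 1)) · r dr dθ.

Inner integral (in r): ∫_{0}^{3} (17/(r^2 + 1)) · r dr = 17log(10)/2.

Outer integral (in θ): ∫_{0}^{π/2} (17log(10)/2) dθ = 17π log(10)/4.

Therefore ∬_D (17/(x^2 + y^2 + 1)) dA = 17π log(10)/4.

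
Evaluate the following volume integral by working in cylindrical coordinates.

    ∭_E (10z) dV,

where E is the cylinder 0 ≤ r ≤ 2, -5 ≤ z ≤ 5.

In cylindrical coordinates, x = r cos(θ), y = r sin(θ), z = z, and dV = r dr dθ dz.

The integrand becomes 10z, so

    ∭_E (10z) dV = ∫_{0}^{2π} ∫_{0}^{2} ∫_{-5}^{5} (10z) · r dz dr dθ.

Inner (z): 0.
Middle (r from 0 to 2): 0.
Outer (θ): 0.

Therefore the triple integral equals 0.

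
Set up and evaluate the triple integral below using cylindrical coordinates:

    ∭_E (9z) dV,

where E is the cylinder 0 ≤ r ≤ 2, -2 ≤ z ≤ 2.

In cylindrical coordinates, x = r cos(θ), y = r sin(θ), z = z, and dV = r dr dθ dz.

The integrand becomes 9z, so

    ∭_E (9z) dV = ∫_{0}^{2π} ∫_{0}^{2} ∫_{-2}^{2} (9z) · r dz dr dθ.

Inner (z): 0.
Middle (r from 0 to 2): 0.
Outer (θ): 0.

Therefore the triple integral equals 0.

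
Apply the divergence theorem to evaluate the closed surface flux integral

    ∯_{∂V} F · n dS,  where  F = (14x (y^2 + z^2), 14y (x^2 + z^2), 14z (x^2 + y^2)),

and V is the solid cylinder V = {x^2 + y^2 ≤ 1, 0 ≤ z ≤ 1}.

By the divergence theorem,

    ∯_{∂V} F · n dS = ∭_V (∇ · F) dV.

Compute the divergence:
    ∇ · F = ∂F_x/∂x + ∂F_y/∂y + ∂F_z/∂z = 14y^2 + 14z^2 + 14x^2 + 14z^2 + 14x^2 + 14y^2 = 28x^2 + 28y^2 + 28z^2.

In cylindrical coordinates, x = r cos(θ), y = r sin(θ), z = z, dV = r dr dθ dz, with 0 ≤ r ≤ 1, 0 ≤ θ ≤ 2π, 0 ≤ z ≤ 1.

The integrand, after substitution and multiplying by the volume element, becomes (28r^2 + 28z^2) · r, so

    ∭_V (∇·F) dV = ∫_0^{2π} ∫_0^{1} ∫_0^{1} (28r^2 + 28z^2) · r dz dr dθ.

Inner (z from 0 to 1): 28r (r^2 + 1/3).
Middle (r from 0 to 1): 35/3.
Outer (θ from 0 to 2π): 70π/3.

Therefore ∯_{∂V} F · n dS = 70π/3.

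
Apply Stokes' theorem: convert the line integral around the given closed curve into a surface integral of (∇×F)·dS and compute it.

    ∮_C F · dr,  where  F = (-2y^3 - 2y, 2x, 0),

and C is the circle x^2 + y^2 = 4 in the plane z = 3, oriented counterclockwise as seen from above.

Let S be the flat disk x^2 + y^2 ≤ 4 in the plane z = 3, with upward unit normal n̂ = ẑ. By Stokes' theorem,

    ∮_C F · dr = ∬_S (∇ × F) · n̂ dS = ∬_D (curl F)_z dA,

where D is the disk x^2 + y^2 ≤ 4.

Compute the curl of F = (-2y^3 - 2y, 2x, 0):
    (∇ × F)_x = ∂F_z/∂y - ∂F_y/∂z = 0,
    (∇ × F)_y = ∂F_x/∂z - ∂F_z/∂x = 0,
    (∇ × F)_z = ∂F_y/∂x - ∂F_x/∂y = 6y^2 + 4.

On z = 3, (curl F)_z = 6y^2 + 4.

Convert to polar (x = r cos θ, y = r sin θ, dA = r dr dθ); the integrand becomes 6r^2sin(θ)^2 + 4, so

    ∬_D (curl F)_z dA = ∫_0^{2π} ∫_0^{2} (6r^2sin(θ)^2 + 4) · r dr dθ.

Inner (r from 0 to 2): 24sin(θ)^2 + 8.
Outer (θ from 0 to 2π): 40π.

Therefore ∮_C F · dr = 40π.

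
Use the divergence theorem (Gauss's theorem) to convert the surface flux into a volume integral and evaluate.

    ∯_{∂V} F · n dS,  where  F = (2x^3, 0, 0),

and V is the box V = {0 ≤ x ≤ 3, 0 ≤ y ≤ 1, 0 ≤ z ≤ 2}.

By the divergence theorem,

    ∯_{∂V} F · n dS = ∭_V (∇ · F) dV.

Compute the divergence:
    ∇ · F = ∂F_x/∂x + ∂F_y/∂y + ∂F_z/∂z = 6x^2 + 0 + 0 = 6x^2.

V is a rectangular box, so dV = dx dy dz with 0 ≤ x ≤ 3, 0 ≤ y ≤ 1, 0 ≤ z ≤ 2.

Integrate (6x^2) over V as an iterated integral:

    ∭_V (∇·F) dV = ∫_0^{3} ∫_0^{1} ∫_0^{2} (6x^2) dz dy dx.

Inner (z from 0 to 2): 12x^2.
Middle (y from 0 to 1): 12x^2.
Outer (x from 0 to 3): 108.

Therefore ∯_{∂V} F · n dS = 108.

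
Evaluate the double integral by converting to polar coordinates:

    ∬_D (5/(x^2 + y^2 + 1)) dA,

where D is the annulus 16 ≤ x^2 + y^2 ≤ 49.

The region D is 4 ≤ r ≤ 7, 0 ≤ θ ≤ 2π in polar coordinates, where x = r cos(θ), y = r sin(θ), and dA = r dr dθ.

Under the substitution, the integrand becomes 5/(r^2 + 1), so

    ∬_D (5/(x^2 + y^2 + 1)) dA = ∫_{0}^{2π} ∫_{4}^{7} (5/(r^2 + 1)) · r dr dθ.

Inner integral (in r): ∫_{4}^{7} (5/(r^2 + 1)) · r dr = log(12500sqrt(34)/4913).

Outer integral (in θ): ∫_{0}^{2π} (log(12500sqrt(34)/4913)) dθ = log((12500sqrt(34)/4913)^(2π)).

Therefore ∬_D (5/(x^2 + y^2 + 1)) dA = log((12500sqrt(34)/4913)^(2π)).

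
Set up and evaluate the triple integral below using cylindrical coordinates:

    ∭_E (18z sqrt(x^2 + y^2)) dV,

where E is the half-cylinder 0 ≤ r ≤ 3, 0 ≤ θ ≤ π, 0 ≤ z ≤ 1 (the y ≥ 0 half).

In cylindrical coordinates, x = r cos(θ), y = r sin(θ), z = z, and dV = r dr dθ dz.

The integrand becomes 18r z, so

    ∭_E (18z sqrt(x^2 + y^2)) dV = ∫_{0}^{π} ∫_{0}^{3} ∫_{0}^{1} (18r z) · r dz dr dθ.

Inner (z): 9r^2.
Middle (r from 0 to 3): 81.
Outer (θ): 81π.

Therefore the triple integral equals 81π.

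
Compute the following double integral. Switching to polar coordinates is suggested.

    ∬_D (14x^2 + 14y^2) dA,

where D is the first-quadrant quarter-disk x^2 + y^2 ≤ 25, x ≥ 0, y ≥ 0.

The region D is 0 ≤ r ≤ 5, 0 ≤ θ ≤ π/2 in polar coordinates, where x = r cos(θ), y = r sin(θ), and dA = r dr dθ.

Under the substitution, the integrand becomes 14r^2, so

    ∬_D (14x^2 + 14y^2) dA = ∫_{0}^{π/2} ∫_{0}^{5} (14r^2) · r dr dθ.

Inner integral (in r): ∫_{0}^{5} (14r^2) · r dr = 4375/2.

Outer integral (in θ): ∫_{0}^{π/2} (4375/2) dθ = 4375π/4.

Therefore ∬_D (14x^2 + 14y^2) dA = 4375π/4.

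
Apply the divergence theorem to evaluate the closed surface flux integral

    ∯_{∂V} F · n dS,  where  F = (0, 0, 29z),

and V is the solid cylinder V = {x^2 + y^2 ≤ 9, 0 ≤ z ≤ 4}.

By the divergence theorem,

    ∯_{∂V} F · n dS = ∭_V (∇ · F) dV.

Compute the divergence:
    ∇ · F = ∂F_x/∂x + ∂F_y/∂y + ∂F_z/∂z = 0 + 0 + 29 = 29.

In cylindrical coordinates, x = r cos(θ), y = r sin(θ), z = z, dV = r dr dθ dz, with 0 ≤ r ≤ 3, 0 ≤ θ ≤ 2π, 0 ≤ z ≤ 4.

The integrand, after substitution and multiplying by the volume element, becomes (29) · r, so

    ∭_V (∇·F) dV = ∫_0^{2π} ∫_0^{3} ∫_0^{4} (29) · r dz dr dθ.

Inner (z from 0 to 4): 116r.
Middle (r from 0 to 3): 522.
Outer (θ from 0 to 2π): 1044π.

Therefore ∯_{∂V} F · n dS = 1044π.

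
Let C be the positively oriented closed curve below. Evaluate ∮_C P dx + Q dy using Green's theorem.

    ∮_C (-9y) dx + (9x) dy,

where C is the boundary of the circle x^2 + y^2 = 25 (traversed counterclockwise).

Green's theorem converts the closed line integral into a double integral over the enclosed region D:

    ∮_C P dx + Q dy = ∬_D (∂Q/∂x - ∂P/∂y) dA.

Here P = -9y, Q = 9x, so

    ∂Q/∂x = 9,    ∂P/∂y = -9,
    ∂Q/∂x - ∂P/∂y = 18.

D is the region x^2 + y^2 ≤ 25. Evaluating the double integral:

In polar coordinates (x = r cos θ, y = r sin θ, dA = r dr dθ) the integrand becomes 18, so

    ∬_D (18) dA = ∫_0^{2π} ∫_0^{5} (18) · r dr dθ.

Inner (r from 0 to 5): 225.
Outer (θ from 0 to 2π): 450π.

Therefore ∮_C P dx + Q dy = 450π.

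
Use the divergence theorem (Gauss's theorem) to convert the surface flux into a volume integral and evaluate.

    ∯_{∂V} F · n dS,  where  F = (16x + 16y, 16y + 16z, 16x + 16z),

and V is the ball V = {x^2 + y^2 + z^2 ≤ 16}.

By the divergence theorem,

    ∯_{∂V} F · n dS = ∭_V (∇ · F) dV.

Compute the divergence:
    ∇ · F = ∂F_x/∂x + ∂F_y/∂y + ∂F_z/∂z = 16 + 16 + 16 = 48.

In spherical coordinates, x = ρ sin(φ) cos(θ), y = ρ sin(φ) sin(θ), z = ρ cos(φ), dV = ρ^2 sin(φ) dρ dφ dθ, with 0 ≤ ρ ≤ 4, 0 ≤ φ ≤ π, 0 ≤ θ ≤ 2π.

The integrand, after substitution and multiplying by the volume element, becomes (48) · ρ^2 sin(φ), so

    ∭_V (∇·F) dV = ∫_0^{2π} ∫_0^{π} ∫_0^{4} (48) · ρ^2 sin(φ) dρ dφ dθ.

Inner (ρ from 0 to 4): 1024sin(φ).
Middle (φ from 0 to π): 2048.
Outer (θ from 0 to 2π): 4096π.

Therefore ∯_{∂V} F · n dS = 4096π.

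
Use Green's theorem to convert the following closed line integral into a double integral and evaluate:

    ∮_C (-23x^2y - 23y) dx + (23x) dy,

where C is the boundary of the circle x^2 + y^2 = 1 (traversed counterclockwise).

Green's theorem converts the closed line integral into a double integral over the enclosed region D:

    ∮_C P dx + Q dy = ∬_D (∂Q/∂x - ∂P/∂y) dA.

Here P = -23x^2y - 23y, Q = 23x, so

    ∂Q/∂x = 23,    ∂P/∂y = -23x^2 - 23,
    ∂Q/∂x - ∂P/∂y = 23x^2 + 46.

D is the region x^2 + y^2 ≤ 1. Evaluating the double integral:

In polar coordinates (x = r cos θ, y = r sin θ, dA = r dr dθ) the integrand becomes 23r^2cos(θ)^2 + 46, so

    ∬_D (23x^2 + 46) dA = ∫_0^{2π} ∫_0^{1} (23r^2cos(θ)^2 + 46) · r dr dθ.

Inner (r from 0 to 1): 23cos(θ)^2/4 + 23.
Outer (θ from 0 to 2π): 207π/4.

Therefore ∮_C P dx + Q dy = 207π/4.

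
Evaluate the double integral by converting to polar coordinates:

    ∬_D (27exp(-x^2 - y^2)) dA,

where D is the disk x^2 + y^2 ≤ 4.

The region D is 0 ≤ r ≤ 2, 0 ≤ θ ≤ 2π in polar coordinates, where x = r cos(θ), y = r sin(θ), and dA = r dr dθ.

Under the substitution, the integrand becomes 27exp(-r^2), so

    ∬_D (27exp(-x^2 - y^2)) dA = ∫_{0}^{2π} ∫_{0}^{2} (27exp(-r^2)) · r dr dθ.

Inner integral (in r): ∫_{0}^{2} (27exp(-r^2)) · r dr = 27/2 - 27exp(-4)/2.

Outer integral (in θ): ∫_{0}^{2π} (27/2 - 27exp(-4)/2) dθ = -27π exp(-4) + 27π.

Therefore ∬_D (27exp(-x^2 - y^2)) dA = -27π exp(-4) + 27π.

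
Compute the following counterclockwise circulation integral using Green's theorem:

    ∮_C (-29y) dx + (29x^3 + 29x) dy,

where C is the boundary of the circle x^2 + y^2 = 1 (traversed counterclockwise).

Green's theorem converts the closed line integral into a double integral over the enclosed region D:

    ∮_C P dx + Q dy = ∬_D (∂Q/∂x - ∂P/∂y) dA.

Here P = -29y, Q = 29x^3 + 29x, so

    ∂Q/∂x = 87x^2 + 29,    ∂P/∂y = -29,
    ∂Q/∂x - ∂P/∂y = 87x^2 + 58.

D is the region x^2 + y^2 ≤ 1. Evaluating the double integral:

In polar coordinates (x = r cos θ, y = r sin θ, dA = r dr dθ) the integrand becomes 87r^2cos(θ)^2 + 58, so

    ∬_D (87x^2 + 58) dA = ∫_0^{2π} ∫_0^{1} (87r^2cos(θ)^2 + 58) · r dr dθ.

Inner (r from 0 to 1): 87cos(θ)^2/4 + 29.
Outer (θ from 0 to 2π): 319π/4.

Therefore ∮_C P dx + Q dy = 319π/4.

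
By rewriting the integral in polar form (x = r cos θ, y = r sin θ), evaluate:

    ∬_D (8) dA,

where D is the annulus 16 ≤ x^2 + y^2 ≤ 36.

The region D is 4 ≤ r ≤ 6, 0 ≤ θ ≤ 2π in polar coordinates, where x = r cos(θ), y = r sin(θ), and dA = r dr dθ.

Under the substitution, the integrand becomes 8, so

    ∬_D (8) dA = ∫_{0}^{2π} ∫_{4}^{6} (8) · r dr dθ.

Inner integral (in r): ∫_{4}^{6} (8) · r dr = 80.

Outer integral (in θ): ∫_{0}^{2π} (80) dθ = 160π.

Therefore ∬_D (8) dA = 160π.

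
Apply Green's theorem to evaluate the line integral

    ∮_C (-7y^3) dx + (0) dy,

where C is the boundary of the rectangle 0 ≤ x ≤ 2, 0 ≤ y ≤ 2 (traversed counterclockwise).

Green's theorem converts the closed line integral into a double integral over the enclosed region D:

    ∮_C P dx + Q dy = ∬_D (∂Q/∂x - ∂P/∂y) dA.

Here P = -7y^3, Q = 0, so

    ∂Q/∂x = 0,    ∂P/∂y = -21y^2,
    ∂Q/∂x - ∂P/∂y = 21y^2.

D is the region 0 ≤ x ≤ 2, 0 ≤ y ≤ 2. Evaluating the double integral:

    ∬_D (21y^2) dA = ∫_0^{2} ∫_0^{2} (21y^2) dy dx.

Inner (y from 0 to 2): 56.
Outer (x from 0 to 2): 112.

Therefore ∮_C P dx + Q dy = 112.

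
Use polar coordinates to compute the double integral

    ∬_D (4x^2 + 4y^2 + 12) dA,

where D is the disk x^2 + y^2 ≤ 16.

The region D is 0 ≤ r ≤ 4, 0 ≤ θ ≤ 2π in polar coordinates, where x = r cos(θ), y = r sin(θ), and dA = r dr dθ.

Under the substitution, the integrand becomes 4r^2 + 12, so

    ∬_D (4x^2 + 4y^2 + 12) dA = ∫_{0}^{2π} ∫_{0}^{4} (4r^2 + 12) · r dr dθ.

Inner integral (in r): ∫_{0}^{4} (4r^2 + 12) · r dr = 352.

Outer integral (in θ): ∫_{0}^{2π} (352) dθ = 704π.

Therefore ∬_D (4x^2 + 4y^2 + 12) dA = 704π.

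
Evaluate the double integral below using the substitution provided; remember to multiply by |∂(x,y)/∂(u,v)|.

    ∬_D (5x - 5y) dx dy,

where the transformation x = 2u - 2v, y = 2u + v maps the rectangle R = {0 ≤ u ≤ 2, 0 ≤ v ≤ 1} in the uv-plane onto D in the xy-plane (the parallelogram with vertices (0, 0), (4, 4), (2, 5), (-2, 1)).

Compute the Jacobian determinant of (x, y) with respect to (u, v):

    ∂(x,y)/∂(u,v) = | 2  -2 | = (2)(1) - (-2)(2) = 6.
                   | 2  1 |

Its absolute value is |J| = 6 (the area scaling factor).

Substituting x = 2u - 2v, y = 2u + v into the integrand,

    5x - 5y → -15v,

so the integral becomes

    ∬_R (-15v) · |J| du dv = ∫_0^2 ∫_0^1 (-90v) dv du.

Inner (v): -45.
Outer (u): -90.

Therefore ∬_D (5x - 5y) dx dy = -90.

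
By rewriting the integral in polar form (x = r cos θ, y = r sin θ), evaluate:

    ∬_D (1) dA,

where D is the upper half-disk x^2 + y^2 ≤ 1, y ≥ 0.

The region D is 0 ≤ r ≤ 1, 0 ≤ θ ≤ π in polar coordinates, where x = r cos(θ), y = r sin(θ), and dA = r dr dθ.

Under the substitution, the integrand becomes 1, so

    ∬_D (1) dA = ∫_{0}^{π} ∫_{0}^{1} (1) · r dr dθ.

Inner integral (in r): ∫_{0}^{1} (1) · r dr = 1/2.

Outer integral (in θ): ∫_{0}^{π} (1/2) dθ = π/2.

Therefore ∬_D (1) dA = π/2.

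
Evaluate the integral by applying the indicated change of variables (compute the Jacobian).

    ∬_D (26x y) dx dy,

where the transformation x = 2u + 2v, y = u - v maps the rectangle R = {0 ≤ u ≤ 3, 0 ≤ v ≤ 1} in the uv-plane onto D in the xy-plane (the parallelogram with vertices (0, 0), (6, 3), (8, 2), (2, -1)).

Compute the Jacobian determinant of (x, y) with respect to (u, v):

    ∂(x,y)/∂(u,v) = | 2  2 | = (2)(-1) - (2)(1) = -4.
                   | 1  -1 |

Its absolute value is |J| = 4 (the area scaling factor).

Substituting x = 2u + 2v, y = u - v into the integrand,

    26x y → 52u^2 - 52v^2,

so the integral becomes

    ∬_R (52u^2 - 52v^2) · |J| du dv = ∫_0^3 ∫_0^1 (208u^2 - 208v^2) dv du.

Inner (v): 208u^2 - 208/3.
Outer (u): 1664.

Therefore ∬_D (26x y) dx dy = 1664.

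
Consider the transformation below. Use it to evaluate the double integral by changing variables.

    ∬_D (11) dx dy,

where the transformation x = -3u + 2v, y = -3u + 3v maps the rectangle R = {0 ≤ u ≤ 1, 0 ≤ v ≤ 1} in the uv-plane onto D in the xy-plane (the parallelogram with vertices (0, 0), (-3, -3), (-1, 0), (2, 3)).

Compute the Jacobian determinant of (x, y) with respect to (u, v):

    ∂(x,y)/∂(u,v) = | -3  2 | = (-3)(3) - (2)(-3) = -3.
                   | -3  3 |

Its absolute value is |J| = 3 (the area scaling factor).

Substituting x = -3u + 2v, y = -3u + 3v into the integrand,

    11 → 11,

so the integral becomes

    ∬_R (11) · |J| du dv = ∫_0^1 ∫_0^1 (33) dv du.

Inner (v): 33.
Outer (u): 33.

Therefore ∬_D (11) dx dy = 33.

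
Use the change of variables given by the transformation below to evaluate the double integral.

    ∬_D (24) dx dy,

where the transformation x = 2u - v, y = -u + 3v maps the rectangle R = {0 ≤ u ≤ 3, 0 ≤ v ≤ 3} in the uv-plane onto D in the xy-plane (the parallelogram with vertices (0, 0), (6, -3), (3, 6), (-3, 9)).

Compute the Jacobian determinant of (x, y) with respect to (u, v):

    ∂(x,y)/∂(u,v) = | 2  -1 | = (2)(3) - (-1)(-1) = 5.
                   | -1  3 |

Its absolute value is |J| = 5 (the area scaling factor).

Substituting x = 2u - v, y = -u + 3v into the integrand,

    24 → 24,

so the integral becomes

    ∬_R (24) · |J| du dv = ∫_0^3 ∫_0^3 (120) dv du.

Inner (v): 360.
Outer (u): 1080.

Therefore ∬_D (24) dx dy = 1080.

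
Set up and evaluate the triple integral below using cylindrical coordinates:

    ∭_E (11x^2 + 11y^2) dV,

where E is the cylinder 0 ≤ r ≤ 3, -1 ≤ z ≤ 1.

In cylindrical coordinates, x = r cos(θ), y = r sin(θ), z = z, and dV = r dr dθ dz.

The integrand becomes 11r^2, so

    ∭_E (11x^2 + 11y^2) dV = ∫_{0}^{2π} ∫_{0}^{3} ∫_{-1}^{1} (11r^2) · r dz dr dθ.

Inner (z): 22r^3.
Middle (r from 0 to 3): 891/2.
Outer (θ): 891π.

Therefore the triple integral equals 891π.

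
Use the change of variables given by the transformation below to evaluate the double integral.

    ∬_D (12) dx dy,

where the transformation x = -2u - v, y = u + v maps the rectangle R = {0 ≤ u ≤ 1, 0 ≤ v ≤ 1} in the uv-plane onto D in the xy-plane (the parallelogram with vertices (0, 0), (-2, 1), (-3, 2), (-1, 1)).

Compute the Jacobian determinant of (x, y) with respect to (u, v):

    ∂(x,y)/∂(u,v) = | -2  -1 | = (-2)(1) - (-1)(1) = -1.
                   | 1  1 |

Its absolute value is |J| = 1 (the area scaling factor).

Substituting x = -2u - v, y = u + v into the integrand,

    12 → 12,

so the integral becomes

    ∬_R (12) · |J| du dv = ∫_0^1 ∫_0^1 (12) dv du.

Inner (v): 12.
Outer (u): 12.

Therefore ∬_D (12) dx dy = 12.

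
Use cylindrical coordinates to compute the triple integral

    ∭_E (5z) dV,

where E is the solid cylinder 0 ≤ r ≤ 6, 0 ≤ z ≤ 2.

In cylindrical coordinates, x = r cos(θ), y = r sin(θ), z = z, and dV = r dr dθ dz.

The integrand becomes 5z, so

    ∭_E (5z) dV = ∫_{0}^{2π} ∫_{0}^{6} ∫_{0}^{2} (5z) · r dz dr dθ.

Inner (z): 10r.
Middle (r from 0 to 6): 180.
Outer (θ): 360π.

Therefore the triple integral equals 360π.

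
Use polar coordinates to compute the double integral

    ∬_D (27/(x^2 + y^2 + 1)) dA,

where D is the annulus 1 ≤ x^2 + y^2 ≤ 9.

The region D is 1 ≤ r ≤ 3, 0 ≤ θ ≤ 2π in polar coordinates, where x = r cos(θ), y = r sin(θ), and dA = r dr dθ.

Under the substitution, the integrand becomes 27/(r^2 + 1), so

    ∬_D (27/(x^2 + y^2 + 1)) dA = ∫_{0}^{2π} ∫_{1}^{3} (27/(r^2 + 1)) · r dr dθ.

Inner integral (in r): ∫_{1}^{3} (27/(r^2 + 1)) · r dr = 27log(5)/2.

Outer integral (in θ): ∫_{0}^{2π} (27log(5)/2) dθ = 27π log(5).

Therefore ∬_D (27/(x^2 + y^2 + 1)) dA = 27π log(5).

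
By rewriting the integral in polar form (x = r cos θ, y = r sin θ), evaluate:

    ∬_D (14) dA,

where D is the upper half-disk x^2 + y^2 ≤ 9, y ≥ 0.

The region D is 0 ≤ r ≤ 3, 0 ≤ θ ≤ π in polar coordinates, where x = r cos(θ), y = r sin(θ), and dA = r dr dθ.

Under the substitution, the integrand becomes 14, so

    ∬_D (14) dA = ∫_{0}^{π} ∫_{0}^{3} (14) · r dr dθ.

Inner integral (in r): ∫_{0}^{3} (14) · r dr = 63.

Outer integral (in θ): ∫_{0}^{π} (63) dθ = 63π.

Therefore ∬_D (14) dA = 63π.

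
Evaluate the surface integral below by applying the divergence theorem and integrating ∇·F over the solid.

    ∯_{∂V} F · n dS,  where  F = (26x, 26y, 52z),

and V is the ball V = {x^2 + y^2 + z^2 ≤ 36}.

By the divergence theorem,

    ∯_{∂V} F · n dS = ∭_V (∇ · F) dV.

Compute the divergence:
    ∇ · F = ∂F_x/∂x + ∂F_y/∂y + ∂F_z/∂z = 26 + 26 + 52 = 104.

In spherical coordinates, x = ρ sin(φ) cos(θ), y = ρ sin(φ) sin(θ), z = ρ cos(φ), dV = ρ^2 sin(φ) dρ dφ dθ, with 0 ≤ ρ ≤ 6, 0 ≤ φ ≤ π, 0 ≤ θ ≤ 2π.

The integrand, after substitution and multiplying by the volume element, becomes (104) · ρ^2 sin(φ), so

    ∭_V (∇·F) dV = ∫_0^{2π} ∫_0^{π} ∫_0^{6} (104) · ρ^2 sin(φ) dρ dφ dθ.

Inner (ρ from 0 to 6): 7488sin(φ).
Middle (φ from 0 to π): 14976.
Outer (θ from 0 to 2π): 29952π.

Therefore ∯_{∂V} F · n dS = 29952π.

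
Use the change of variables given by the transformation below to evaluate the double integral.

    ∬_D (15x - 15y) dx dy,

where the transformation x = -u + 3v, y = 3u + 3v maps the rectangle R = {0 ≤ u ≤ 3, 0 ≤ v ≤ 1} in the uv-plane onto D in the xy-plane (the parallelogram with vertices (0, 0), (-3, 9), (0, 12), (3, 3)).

Compute the Jacobian determinant of (x, y) with respect to (u, v):

    ∂(x,y)/∂(u,v) = | -1  3 | = (-1)(3) - (3)(3) = -12.
                   | 3  3 |

Its absolute value is |J| = 12 (the area scaling factor).

Substituting x = -u + 3v, y = 3u + 3v into the integrand,

    15x - 15y → -60u,

so the integral becomes

    ∬_R (-60u) · |J| du dv = ∫_0^3 ∫_0^1 (-720u) dv du.

Inner (v): -720u.
Outer (u): -3240.

Therefore ∬_D (15x - 15y) dx dy = -3240.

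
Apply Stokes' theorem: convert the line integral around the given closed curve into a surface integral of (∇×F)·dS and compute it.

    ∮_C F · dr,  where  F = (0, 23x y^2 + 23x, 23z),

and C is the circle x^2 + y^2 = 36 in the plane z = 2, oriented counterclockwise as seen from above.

Let S be the flat disk x^2 + y^2 ≤ 36 in the plane z = 2, with upward unit normal n̂ = ẑ. By Stokes' theorem,

    ∮_C F · dr = ∬_S (∇ × F) · n̂ dS = ∬_D (curl F)_z dA,

where D is the disk x^2 + y^2 ≤ 36.

Compute the curl of F = (0, 23x y^2 + 23x, 23z):
    (∇ × F)_x = ∂F_z/∂y - ∂F_y/∂z = 0,
    (∇ × F)_y = ∂F_x/∂z - ∂F_z/∂x = 0,
    (∇ × F)_z = ∂F_y/∂x - ∂F_x/∂y = 23y^2 + 23.

On z = 2, (curl F)_z = 23y^2 + 23.

Convert to polar (x = r cos θ, y = r sin θ, dA = r dr dθ); the integrand becomes 23r^2sin(θ)^2 + 23, so

    ∬_D (curl F)_z dA = ∫_0^{2π} ∫_0^{6} (23r^2sin(θ)^2 + 23) · r dr dθ.

Inner (r from 0 to 6): 7452sin(θ)^2 + 414.
Outer (θ from 0 to 2π): 8280π.

Therefore ∮_C F · dr = 8280π.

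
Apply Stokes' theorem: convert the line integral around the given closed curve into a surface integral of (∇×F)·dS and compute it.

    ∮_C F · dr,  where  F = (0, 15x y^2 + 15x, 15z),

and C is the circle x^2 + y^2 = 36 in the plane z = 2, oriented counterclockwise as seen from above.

Let S be the flat disk x^2 + y^2 ≤ 36 in the plane z = 2, with upward unit normal n̂ = ẑ. By Stokes' theorem,

    ∮_C F · dr = ∬_S (∇ × F) · n̂ dS = ∬_D (curl F)_z dA,

where D is the disk x^2 + y^2 ≤ 36.

Compute the curl of F = (0, 15x y^2 + 15x, 15z):
    (∇ × F)_x = ∂F_z/∂y - ∂F_y/∂z = 0,
    (∇ × F)_y = ∂F_x/∂z - ∂F_z/∂x = 0,
    (∇ × F)_z = ∂F_y/∂x - ∂F_x/∂y = 15y^2 + 15.

On z = 2, (curl F)_z = 15y^2 + 15.

Convert to polar (x = r cos θ, y = r sin θ, dA = r dr dθ); the integrand becomes 15r^2sin(θ)^2 + 15, so

    ∬_D (curl F)_z dA = ∫_0^{2π} ∫_0^{6} (15r^2sin(θ)^2 + 15) · r dr dθ.

Inner (r from 0 to 6): 4860sin(θ)^2 + 270.
Outer (θ from 0 to 2π): 5400π.

Therefore ∮_C F · dr = 5400π.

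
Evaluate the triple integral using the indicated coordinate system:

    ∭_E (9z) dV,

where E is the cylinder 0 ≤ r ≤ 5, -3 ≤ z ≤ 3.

In cylindrical coordinates, x = r cos(θ), y = r sin(θ), z = z, and dV = r dr dθ dz.

The integrand becomes 9z, so

    ∭_E (9z) dV = ∫_{0}^{2π} ∫_{0}^{5} ∫_{-3}^{3} (9z) · r dz dr dθ.

Inner (z): 0.
Middle (r from 0 to 5): 0.
Outer (θ): 0.

Therefore the triple integral equals 0.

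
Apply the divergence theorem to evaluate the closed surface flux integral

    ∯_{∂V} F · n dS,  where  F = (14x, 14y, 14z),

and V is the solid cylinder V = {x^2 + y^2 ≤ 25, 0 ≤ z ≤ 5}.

By the divergence theorem,

    ∯_{∂V} F · n dS = ∭_V (∇ · F) dV.

Compute the divergence:
    ∇ · F = ∂F_x/∂x + ∂F_y/∂y + ∂F_z/∂z = 14 + 14 + 14 = 42.

In cylindrical coordinates, x = r cos(θ), y = r sin(θ), z = z, dV = r dr dθ dz, with 0 ≤ r ≤ 5, 0 ≤ θ ≤ 2π, 0 ≤ z ≤ 5.

The integrand, after substitution and multiplying by the volume element, becomes (42) · r, so

    ∭_V (∇·F) dV = ∫_0^{2π} ∫_0^{5} ∫_0^{5} (42) · r dz dr dθ.

Inner (z from 0 to 5): 210r.
Middle (r from 0 to 5): 2625.
Outer (θ from 0 to 2π): 5250π.

Therefore ∯_{∂V} F · n dS = 5250π.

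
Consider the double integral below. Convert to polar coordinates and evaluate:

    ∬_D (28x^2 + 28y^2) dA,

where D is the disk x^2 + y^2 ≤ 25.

The region D is 0 ≤ r ≤ 5, 0 ≤ θ ≤ 2π in polar coordinates, where x = r cos(θ), y = r sin(θ), and dA = r dr dθ.

Under the substitution, the integrand becomes 28r^2, so

    ∬_D (28x^2 + 28y^2) dA = ∫_{0}^{2π} ∫_{0}^{5} (28r^2) · r dr dθ.

Inner integral (in r): ∫_{0}^{5} (28r^2) · r dr = 4375.

Outer integral (in θ): ∫_{0}^{2π} (4375) dθ = 8750π.

Therefore ∬_D (28x^2 + 28y^2) dA = 8750π.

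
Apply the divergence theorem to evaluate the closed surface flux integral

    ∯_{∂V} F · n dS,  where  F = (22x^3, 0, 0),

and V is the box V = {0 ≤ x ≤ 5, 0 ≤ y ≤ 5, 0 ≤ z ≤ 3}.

By the divergence theorem,

    ∯_{∂V} F · n dS = ∭_V (∇ · F) dV.

Compute the divergence:
    ∇ · F = ∂F_x/∂x + ∂F_y/∂y + ∂F_z/∂z = 66x^2 + 0 + 0 = 66x^2.

V is a rectangular box, so dV = dx dy dz with 0 ≤ x ≤ 5, 0 ≤ y ≤ 5, 0 ≤ z ≤ 3.

Integrate (66x^2) over V as an iterated integral:

    ∭_V (∇·F) dV = ∫_0^{5} ∫_0^{5} ∫_0^{3} (66x^2) dz dy dx.

Inner (z from 0 to 3): 198x^2.
Middle (y from 0 to 5): 990x^2.
Outer (x from 0 to 5): 41250.

Therefore ∯_{∂V} F · n dS = 41250.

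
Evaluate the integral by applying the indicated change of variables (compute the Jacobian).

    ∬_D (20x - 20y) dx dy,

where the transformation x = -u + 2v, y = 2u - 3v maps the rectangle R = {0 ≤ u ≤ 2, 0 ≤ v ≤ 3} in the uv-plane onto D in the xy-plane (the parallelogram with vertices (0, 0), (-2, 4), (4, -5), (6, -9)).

Compute the Jacobian determinant of (x, y) with respect to (u, v):

    ∂(x,y)/∂(u,v) = | -1  2 | = (-1)(-3) - (2)(2) = -1.
                   | 2  -3 |

Its absolute value is |J| = 1 (the area scaling factor).

Substituting x = -u + 2v, y = 2u - 3v into the integrand,

    20x - 20y → -60u + 100v,

so the integral becomes

    ∬_R (-60u + 100v) · |J| du dv = ∫_0^2 ∫_0^3 (-60u + 100v) dv du.

Inner (v): 450 - 180u.
Outer (u): 540.

Therefore ∬_D (20x - 20y) dx dy = 540.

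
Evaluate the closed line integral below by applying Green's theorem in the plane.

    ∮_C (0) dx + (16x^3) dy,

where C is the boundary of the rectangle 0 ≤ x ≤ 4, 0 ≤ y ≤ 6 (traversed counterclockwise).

Green's theorem converts the closed line integral into a double integral over the enclosed region D:

    ∮_C P dx + Q dy = ∬_D (∂Q/∂x - ∂P/∂y) dA.

Here P = 0, Q = 16x^3, so

    ∂Q/∂x = 48x^2,    ∂P/∂y = 0,
    ∂Q/∂x - ∂P/∂y = 48x^2.

D is the region 0 ≤ x ≤ 4, 0 ≤ y ≤ 6. Evaluating the double integral:

    ∬_D (48x^2) dA = ∫_0^{4} ∫_0^{6} (48x^2) dy dx.

Inner (y from 0 to 6): 288x^2.
Outer (x from 0 to 4): 6144.

Therefore ∮_C P dx + Q dy = 6144.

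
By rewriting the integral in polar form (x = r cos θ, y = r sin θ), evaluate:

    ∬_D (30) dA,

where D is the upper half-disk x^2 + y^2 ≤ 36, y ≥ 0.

The region D is 0 ≤ r ≤ 6, 0 ≤ θ ≤ π in polar coordinates, where x = r cos(θ), y = r sin(θ), and dA = r dr dθ.

Under the substitution, the integrand becomes 30, so

    ∬_D (30) dA = ∫_{0}^{π} ∫_{0}^{6} (30) · r dr dθ.

Inner integral (in r): ∫_{0}^{6} (30) · r dr = 540.

Outer integral (in θ): ∫_{0}^{π} (540) dθ = 540π.

Therefore ∬_D (30) dA = 540π.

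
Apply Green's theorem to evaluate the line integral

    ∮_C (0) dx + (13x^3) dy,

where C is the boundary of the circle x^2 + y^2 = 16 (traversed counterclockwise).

Green's theorem converts the closed line integral into a double integral over the enclosed region D:

    ∮_C P dx + Q dy = ∬_D (∂Q/∂x - ∂P/∂y) dA.

Here P = 0, Q = 13x^3, so

    ∂Q/∂x = 39x^2,    ∂P/∂y = 0,
    ∂Q/∂x - ∂P/∂y = 39x^2.

D is the region x^2 + y^2 ≤ 16. Evaluating the double integral:

In polar coordinates (x = r cos θ, y = r sin θ, dA = r dr dθ) the integrand becomes 39r^2cos(θ)^2, so

    ∬_D (39x^2) dA = ∫_0^{2π} ∫_0^{4} (39r^2cos(θ)^2) · r dr dθ.

Inner (r from 0 to 4): 2496cos(θ)^2.
Outer (θ from 0 to 2π): 2496π.

Therefore ∮_C P dx + Q dy = 2496π.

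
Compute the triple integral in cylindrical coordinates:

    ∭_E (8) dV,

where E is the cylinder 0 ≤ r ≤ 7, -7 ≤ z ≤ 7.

In cylindrical coordinates, x = r cos(θ), y = r sin(θ), z = z, and dV = r dr dθ dz.

The integrand becomes 8, so

    ∭_E (8) dV = ∫_{0}^{2π} ∫_{0}^{7} ∫_{-7}^{7} (8) · r dz dr dθ.

Inner (z): 112r.
Middle (r from 0 to 7): 2744.
Outer (θ): 5488π.

Therefore the triple integral equals 5488π.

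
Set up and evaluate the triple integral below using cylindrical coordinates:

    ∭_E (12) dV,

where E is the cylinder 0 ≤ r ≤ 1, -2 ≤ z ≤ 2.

In cylindrical coordinates, x = r cos(θ), y = r sin(θ), z = z, and dV = r dr dθ dz.

The integrand becomes 12, so

    ∭_E (12) dV = ∫_{0}^{2π} ∫_{0}^{1} ∫_{-2}^{2} (12) · r dz dr dθ.

Inner (z): 48r.
Middle (r from 0 to 1): 24.
Outer (θ): 48π.

Therefore the triple integral equals 48π.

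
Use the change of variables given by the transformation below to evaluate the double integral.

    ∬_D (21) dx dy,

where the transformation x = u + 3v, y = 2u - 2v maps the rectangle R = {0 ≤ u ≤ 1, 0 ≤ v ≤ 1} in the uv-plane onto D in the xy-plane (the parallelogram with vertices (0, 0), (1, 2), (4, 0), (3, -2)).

Compute the Jacobian determinant of (x, y) with respect to (u, v):

    ∂(x,y)/∂(u,v) = | 1  3 | = (1)(-2) - (3)(2) = -8.
                   | 2  -2 |

Its absolute value is |J| = 8 (the area scaling factor).

Substituting x = u + 3v, y = 2u - 2v into the integrand,

    21 → 21,

so the integral becomes

    ∬_R (21) · |J| du dv = ∫_0^1 ∫_0^1 (168) dv du.

Inner (v): 168.
Outer (u): 168.

Therefore ∬_D (21) dx dy = 168.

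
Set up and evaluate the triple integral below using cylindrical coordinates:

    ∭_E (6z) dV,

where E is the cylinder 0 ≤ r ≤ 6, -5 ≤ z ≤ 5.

In cylindrical coordinates, x = r cos(θ), y = r sin(θ), z = z, and dV = r dr dθ dz.

The integrand becomes 6z, so

    ∭_E (6z) dV = ∫_{0}^{2π} ∫_{0}^{6} ∫_{-5}^{5} (6z) · r dz dr dθ.

Inner (z): 0.
Middle (r from 0 to 6): 0.
Outer (θ): 0.

Therefore the triple integral equals 0.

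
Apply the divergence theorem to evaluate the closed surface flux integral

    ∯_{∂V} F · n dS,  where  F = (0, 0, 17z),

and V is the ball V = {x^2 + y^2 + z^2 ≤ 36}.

By the divergence theorem,

    ∯_{∂V} F · n dS = ∭_V (∇ · F) dV.

Compute the divergence:
    ∇ · F = ∂F_x/∂x + ∂F_y/∂y + ∂F_z/∂z = 0 + 0 + 17 = 17.

In spherical coordinates, x = ρ sin(φ) cos(θ), y = ρ sin(φ) sin(θ), z = ρ cos(φ), dV = ρ^2 sin(φ) dρ dφ dθ, with 0 ≤ ρ ≤ 6, 0 ≤ φ ≤ π, 0 ≤ θ ≤ 2π.

The integrand, after substitution and multiplying by the volume element, becomes (17) · ρ^2 sin(φ), so

    ∭_V (∇·F) dV = ∫_0^{2π} ∫_0^{π} ∫_0^{6} (17) · ρ^2 sin(φ) dρ dφ dθ.

Inner (ρ from 0 to 6): 1224sin(φ).
Middle (φ from 0 to π): 2448.
Outer (θ from 0 to 2π): 4896π.

Therefore ∯_{∂V} F · n dS = 4896π.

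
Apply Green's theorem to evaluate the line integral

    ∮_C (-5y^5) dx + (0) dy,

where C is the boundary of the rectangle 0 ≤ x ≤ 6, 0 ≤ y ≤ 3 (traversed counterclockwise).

Green's theorem converts the closed line integral into a double integral over the enclosed region D:

    ∮_C P dx + Q dy = ∬_D (∂Q/∂x - ∂P/∂y) dA.

Here P = -5y^5, Q = 0, so

    ∂Q/∂x = 0,    ∂P/∂y = -25y^4,
    ∂Q/∂x - ∂P/∂y = 25y^4.

D is the region 0 ≤ x ≤ 6, 0 ≤ y ≤ 3. Evaluating the double integral:

    ∬_D (25y^4) dA = ∫_0^{6} ∫_0^{3} (25y^4) dy dx.

Inner (y from 0 to 3): 1215.
Outer (x from 0 to 6): 7290.

Therefore ∮_C P dx + Q dy = 7290.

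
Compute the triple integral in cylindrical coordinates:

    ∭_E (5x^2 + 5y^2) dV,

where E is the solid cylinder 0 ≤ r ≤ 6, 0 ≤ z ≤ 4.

In cylindrical coordinates, x = r cos(θ), y = r sin(θ), z = z, and dV = r dr dθ dz.

The integrand becomes 5r^2, so

    ∭_E (5x^2 + 5y^2) dV = ∫_{0}^{2π} ∫_{0}^{6} ∫_{0}^{4} (5r^2) · r dz dr dθ.

Inner (z): 20r^3.
Middle (r from 0 to 6): 6480.
Outer (θ): 12960π.

Therefore the triple integral equals 12960π.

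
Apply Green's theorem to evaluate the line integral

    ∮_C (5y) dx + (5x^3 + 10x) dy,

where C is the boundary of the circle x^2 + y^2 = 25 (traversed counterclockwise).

Green's theorem converts the closed line integral into a double integral over the enclosed region D:

    ∮_C P dx + Q dy = ∬_D (∂Q/∂x - ∂P/∂y) dA.

Here P = 5y, Q = 5x^3 + 10x, so

    ∂Q/∂x = 15x^2 + 10,    ∂P/∂y = 5,
    ∂Q/∂x - ∂P/∂y = 15x^2 + 5.

D is the region x^2 + y^2 ≤ 25. Evaluating the double integral:

In polar coordinates (x = r cos θ, y = r sin θ, dA = r dr dθ) the integrand becomes 15r^2cos(θ)^2 + 5, so

    ∬_D (15x^2 + 5) dA = ∫_0^{2π} ∫_0^{5} (15r^2cos(θ)^2 + 5) · r dr dθ.

Inner (r from 0 to 5): 9375cos(θ)^2/4 + 125/2.
Outer (θ from 0 to 2π): 9875π/4.

Therefore ∮_C P dx + Q dy = 9875π/4.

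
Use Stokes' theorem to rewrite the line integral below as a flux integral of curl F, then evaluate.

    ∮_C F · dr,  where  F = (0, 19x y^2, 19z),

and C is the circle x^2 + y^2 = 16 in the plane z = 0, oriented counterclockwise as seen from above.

Let S be the flat disk x^2 + y^2 ≤ 16 in the plane z = 0, with upward unit normal n̂ = ẑ. By Stokes' theorem,

    ∮_C F · dr = ∬_S (∇ × F) · n̂ dS = ∬_D (curl F)_z dA,

where D is the disk x^2 + y^2 ≤ 16.

Compute the curl of F = (0, 19x y^2, 19z):
    (∇ × F)_x = ∂F_z/∂y - ∂F_y/∂z = 0,
    (∇ × F)_y = ∂F_x/∂z - ∂F_z/∂x = 0,
    (∇ × F)_z = ∂F_y/∂x - ∂F_x/∂y = 19y^2.

On z = 0, (curl F)_z = 19y^2.

Convert to polar (x = r cos θ, y = r sin θ, dA = r dr dθ); the integrand becomes 19r^2sin(θ)^2, so

    ∬_D (curl F)_z dA = ∫_0^{2π} ∫_0^{4} (19r^2sin(θ)^2) · r dr dθ.

Inner (r from 0 to 4): 1216sin(θ)^2.
Outer (θ from 0 to 2π): 1216π.

Therefore ∮_C F · dr = 1216π.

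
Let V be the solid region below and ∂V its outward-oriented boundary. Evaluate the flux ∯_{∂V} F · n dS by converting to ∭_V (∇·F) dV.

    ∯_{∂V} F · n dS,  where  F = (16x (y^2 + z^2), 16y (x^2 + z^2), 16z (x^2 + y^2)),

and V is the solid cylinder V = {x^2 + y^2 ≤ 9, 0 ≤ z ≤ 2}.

By the divergence theorem,

    ∯_{∂V} F · n dS = ∭_V (∇ · F) dV.

Compute the divergence:
    ∇ · F = ∂F_x/∂x + ∂F_y/∂y + ∂F_z/∂z = 16y^2 + 16z^2 + 16x^2 + 16z^2 + 16x^2 + 16y^2 = 32x^2 + 32y^2 + 32z^2.

In cylindrical coordinates, x = r cos(θ), y = r sin(θ), z = z, dV = r dr dθ dz, with 0 ≤ r ≤ 3, 0 ≤ θ ≤ 2π, 0 ≤ z ≤ 2.

The integrand, after substitution and multiplying by the volume element, becomes (32r^2 + 32z^2) · r, so

    ∭_V (∇·F) dV = ∫_0^{2π} ∫_0^{3} ∫_0^{2} (32r^2 + 32z^2) · r dz dr dθ.

Inner (z from 0 to 2): 64r (r^2 + 4/3).
Middle (r from 0 to 3): 1680.
Outer (θ from 0 to 2π): 3360π.

Therefore ∯_{∂V} F · n dS = 3360π.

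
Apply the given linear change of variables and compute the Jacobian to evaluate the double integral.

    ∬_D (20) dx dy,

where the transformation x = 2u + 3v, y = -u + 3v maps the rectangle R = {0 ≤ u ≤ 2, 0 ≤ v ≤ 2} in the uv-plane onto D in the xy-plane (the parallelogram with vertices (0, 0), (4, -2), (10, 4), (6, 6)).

Compute the Jacobian determinant of (x, y) with respect to (u, v):

    ∂(x,y)/∂(u,v) = | 2  3 | = (2)(3) - (3)(-1) = 9.
                   | -1  3 |

Its absolute value is |J| = 9 (the area scaling factor).

Substituting x = 2u + 3v, y = -u + 3v into the integrand,

    20 → 20,

so the integral becomes

    ∬_R (20) · |J| du dv = ∫_0^2 ∫_0^2 (180) dv du.

Inner (v): 360.
Outer (u): 720.

Therefore ∬_D (20) dx dy = 720.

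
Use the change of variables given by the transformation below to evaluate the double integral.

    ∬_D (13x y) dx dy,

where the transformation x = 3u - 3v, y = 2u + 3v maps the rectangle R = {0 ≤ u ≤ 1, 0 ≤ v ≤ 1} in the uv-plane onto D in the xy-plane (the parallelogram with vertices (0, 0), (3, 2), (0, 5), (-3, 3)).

Compute the Jacobian determinant of (x, y) with respect to (u, v):

    ∂(x,y)/∂(u,v) = | 3  -3 | = (3)(3) - (-3)(2) = 15.
                   | 2  3 |

Its absolute value is |J| = 15 (the area scaling factor).

Substituting x = 3u - 3v, y = 2u + 3v into the integrand,

    13x y → 78u^2 + 39u v - 117v^2,

so the integral becomes

    ∬_R (78u^2 + 39u v - 117v^2) · |J| du dv = ∫_0^1 ∫_0^1 (1170u^2 + 585u v - 1755v^2) dv du.

Inner (v): 1170u^2 + 585u/2 - 585.
Outer (u): -195/4.

Therefore ∬_D (13x y) dx dy = -195/4.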